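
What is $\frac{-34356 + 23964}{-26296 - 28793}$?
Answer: $\frac{3464}{18363} \approx 0.18864$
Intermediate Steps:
$\frac{-34356 + 23964}{-26296 - 28793} = - \frac{10392}{-55089} = \left(-10392\right) \left(- \frac{1}{55089}\right) = \frac{3464}{18363}$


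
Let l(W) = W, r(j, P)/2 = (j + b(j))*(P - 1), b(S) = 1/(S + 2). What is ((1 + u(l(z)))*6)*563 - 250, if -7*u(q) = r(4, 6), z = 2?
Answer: -118854/7 ≈ -16979.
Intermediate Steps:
b(S) = 1/(2 + S)
r(j, P) = 2*(-1 + P)*(j + 1/(2 + j)) (r(j, P) = 2*((j + 1/(2 + j))*(P - 1)) = 2*((j + 1/(2 + j))*(-1 + P)) = 2*((-1 + P)*(j + 1/(2 + j))) = 2*(-1 + P)*(j + 1/(2 + j)))
u(q) = -125/21 (u(q) = -2*(-1 + 6 + 4*(-1 + 6)*(2 + 4))/(7*(2 + 4)) = -2*(-1 + 6 + 4*5*6)/(7*6) = -2*(-1 + 6 + 120)/(7*6) = -2*125/(7*6) = -⅐*125/3 = -125/21)
((1 + u(l(z)))*6)*563 - 250 = ((1 - 125/21)*6)*563 - 250 = -104/21*6*563 - 250 = -208/7*563 - 250 = -117104/7 - 250 = -118854/7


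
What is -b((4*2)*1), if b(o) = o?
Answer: -8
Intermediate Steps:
-b((4*2)*1) = -4*2 = -8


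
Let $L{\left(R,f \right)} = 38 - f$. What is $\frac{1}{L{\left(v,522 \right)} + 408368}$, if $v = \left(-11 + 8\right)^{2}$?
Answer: $\frac{1}{407884} \approx 2.4517 \cdot 10^{-6}$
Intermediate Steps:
$v = 9$ ($v = \left(-3\right)^{2} = 9$)
$\frac{1}{L{\left(v,522 \right)} + 408368} = \frac{1}{\left(38 - 522\right) + 408368} = \frac{1}{-484 + 408368} = \frac{1}{407884}$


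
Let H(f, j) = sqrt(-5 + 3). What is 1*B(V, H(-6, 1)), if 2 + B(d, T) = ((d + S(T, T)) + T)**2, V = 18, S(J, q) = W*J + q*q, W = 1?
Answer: 246 + 64*I*sqrt(2) ≈ 246.0 + 90.51*I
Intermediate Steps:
S(J, q) = J + q**2 (S(J, q) = 1*J + q*q = J + q**2)
H(f, j) = I*sqrt(2) (H(f, j) = sqrt(-2) = I*sqrt(2))
B(d, T) = -2 + (d + T**2 + 2*T)**2 (B(d, T) = -2 + ((d + (T + T**2)) + T)**2 = -2 + ((T + d + T**2) + T)**2 = -2 + (d + T**2 + 2*T)**2)
1*B(V, H(-6, 1)) = 1*(-2 + (18 + (I*sqrt(2))**2 + 2*(I*sqrt(2)))**2) = 1*(-2 + (18 - 2 + 2*I*sqrt(2))**2) = 1*(-2 + (16 + 2*I*sqrt(2))**2) = -2 + (16 + 2*I*sqrt(2))**2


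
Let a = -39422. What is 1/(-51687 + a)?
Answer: -1/91109 ≈ -1.0976e-5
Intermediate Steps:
1/(-51687 + a) = 1/(-51687 - 39422) = 1/(-91109) = -1/91109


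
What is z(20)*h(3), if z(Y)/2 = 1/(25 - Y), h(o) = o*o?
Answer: 18/5 ≈ 3.6000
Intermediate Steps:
h(o) = o²
z(Y) = 2/(25 - Y)
z(20)*h(3) = -2/(-25 + 20)*3² = -2/(-5)*9 = -2*(-⅕)*9 = (⅖)*9 = 18/5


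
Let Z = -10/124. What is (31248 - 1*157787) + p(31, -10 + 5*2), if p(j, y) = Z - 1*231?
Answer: -7859745/62 ≈ -1.2677e+5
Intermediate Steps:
Z = -5/62 (Z = -10*1/124 = -5/62 ≈ -0.080645)
p(j, y) = -14327/62 (p(j, y) = -5/62 - 1*231 = -5/62 - 231 = -14327/62)
(31248 - 1*157787) + p(31, -10 + 5*2) = (31248 - 1*157787) - 14327/62 = (31248 - 157787) - 14327/62 = -126539 - 14327/62 = -7859745/62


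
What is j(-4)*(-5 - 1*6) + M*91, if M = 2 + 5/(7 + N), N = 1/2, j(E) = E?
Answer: 860/3 ≈ 286.67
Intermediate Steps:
N = 1/2 ≈ 0.50000
M = 8/3 (M = 2 + 5/(7 + 1/2) = 2 + 5/(15/2) = 2 + (2/15)*5 = 2 + 2/3 = 8/3 ≈ 2.6667)
j(-4)*(-5 - 1*6) + M*91 = -4*(-5 - 1*6) + (8/3)*91 = -4*(-5 - 6) + 728/3 = -4*(-11) + 728/3 = 44 + 728/3 = 860/3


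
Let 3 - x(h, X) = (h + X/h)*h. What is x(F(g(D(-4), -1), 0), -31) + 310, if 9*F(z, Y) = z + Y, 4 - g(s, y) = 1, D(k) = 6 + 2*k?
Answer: 3095/9 ≈ 343.89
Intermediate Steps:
g(s, y) = 3 (g(s, y) = 4 - 1*1 = 4 - 1 = 3)
F(z, Y) = Y/9 + z/9 (F(z, Y) = (z + Y)/9 = (Y + z)/9 = Y/9 + z/9)
x(h, X) = 3 - h*(h + X/h) (x(h, X) = 3 - (h + X/h)*h = 3 - h*(h + X/h))
x(F(g(D(-4), -1), 0), -31) + 310 = (3 - 1*(-31) - ((⅑)*0 + (⅑)*3)²) + 310 = (3 + 31 - (0 + ⅓)²) + 310 = (3 + 31 - (⅓)²) + 310 = (3 + 31 - 1*⅑) + 310 = (3 + 31 - ⅑) + 310 = 305/9 + 310 = 3095/9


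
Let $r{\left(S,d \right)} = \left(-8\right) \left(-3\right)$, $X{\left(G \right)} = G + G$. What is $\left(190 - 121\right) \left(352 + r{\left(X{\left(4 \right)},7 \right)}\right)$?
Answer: $25944$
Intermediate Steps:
$X{\left(G \right)} = 2 G$
$r{\left(S,d \right)} = 24$
$\left(190 - 121\right) \left(352 + r{\left(X{\left(4 \right)},7 \right)}\right) = \left(190 - 121\right) \left(352 + 24\right) = 69 \cdot 376 = 25944$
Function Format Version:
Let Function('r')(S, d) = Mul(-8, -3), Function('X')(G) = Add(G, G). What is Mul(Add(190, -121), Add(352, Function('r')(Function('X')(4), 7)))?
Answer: 25944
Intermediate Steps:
Function('X')(G) = Mul(2, G)
Function('r')(S, d) = 24
Mul(Add(190, -121), Add(352, Function('r')(Function('X')(4), 7))) = Mul(Add(190, -121), Add(352, 24)) = Mul(69, 376) = 25944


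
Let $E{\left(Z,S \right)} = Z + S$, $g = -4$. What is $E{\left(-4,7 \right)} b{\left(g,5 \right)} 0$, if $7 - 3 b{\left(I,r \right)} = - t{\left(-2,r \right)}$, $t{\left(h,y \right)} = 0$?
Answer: $0$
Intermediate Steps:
$E{\left(Z,S \right)} = S + Z$
$b{\left(I,r \right)} = \frac{7}{3}$ ($b{\left(I,r \right)} = \frac{7}{3} - \frac{\left(-1\right) 0}{3} = \frac{7}{3} - 0 = \frac{7}{3} + 0 = \frac{7}{3}$)
$E{\left(-4,7 \right)} b{\left(g,5 \right)} 0 = \left(7 - 4\right) \frac{7}{3} \cdot 0 = 3 \cdot \frac{7}{3} \cdot 0 = 7 \cdot 0 = 0$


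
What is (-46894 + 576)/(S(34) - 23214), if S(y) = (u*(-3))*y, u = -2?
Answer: 23159/11505 ≈ 2.0130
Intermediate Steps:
S(y) = 6*y (S(y) = (-2*(-3))*y = 6*y)
(-46894 + 576)/(S(34) - 23214) = (-46894 + 576)/(6*34 - 23214) = -46318/(204 - 23214) = -46318/(-23010) = -46318*(-1/23010) = 23159/11505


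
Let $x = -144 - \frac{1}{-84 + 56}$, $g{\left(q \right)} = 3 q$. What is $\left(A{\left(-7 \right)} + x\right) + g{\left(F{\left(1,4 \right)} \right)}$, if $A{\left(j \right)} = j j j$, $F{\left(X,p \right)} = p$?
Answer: $- \frac{13299}{28} \approx -474.96$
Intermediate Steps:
$A{\left(j \right)} = j^{3}$ ($A{\left(j \right)} = j^{2} j = j^{3}$)
$x = - \frac{4031}{28}$ ($x = -144 - \frac{1}{-28} = -144 - - \frac{1}{28} = -144 + \frac{1}{28} = - \frac{4031}{28} \approx -143.96$)
$\left(A{\left(-7 \right)} + x\right) + g{\left(F{\left(1,4 \right)} \right)} = \left(\left(-7\right)^{3} - \frac{4031}{28}\right) + 3 \cdot 4 = \left(-343 - \frac{4031}{28}\right) + 12 = - \frac{13635}{28} + 12 = - \frac{13299}{28}$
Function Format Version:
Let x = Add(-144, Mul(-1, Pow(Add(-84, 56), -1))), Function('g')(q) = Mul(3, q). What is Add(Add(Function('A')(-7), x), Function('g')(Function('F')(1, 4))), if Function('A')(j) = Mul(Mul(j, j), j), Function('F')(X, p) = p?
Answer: Rational(-13299, 28) ≈ -474.96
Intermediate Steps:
Function('A')(j) = Pow(j, 3) (Function('A')(j) = Mul(Pow(j, 2), j) = Pow(j, 3))
x = Rational(-4031, 28) (x = Add(-144, Mul(-1, Pow(-28, -1))) = Add(-144, Mul(-1, Rational(-1, 28))) = Add(-144, Rational(1, 28)) = Rational(-4031, 28) ≈ -143.96)
Add(Add(Function('A')(-7), x), Function('g')(Function('F')(1, 4))) = Add(Add(Pow(-7, 3), Rational(-4031, 28)), Mul(3, 4)) = Add(Add(-343, Rational(-4031, 28)), 12) = Add(Rational(-13635, 28), 12) = Rational(-13299, 28)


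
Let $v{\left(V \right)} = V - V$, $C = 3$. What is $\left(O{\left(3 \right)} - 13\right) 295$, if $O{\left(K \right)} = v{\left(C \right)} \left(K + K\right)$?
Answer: $-3835$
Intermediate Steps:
$v{\left(V \right)} = 0$
$O{\left(K \right)} = 0$ ($O{\left(K \right)} = 0 \left(K + K\right) = 0 \cdot 2 K = 0$)
$\left(O{\left(3 \right)} - 13\right) 295 = \left(0 - 13\right) 295 = \left(-13\right) 295 = -3835$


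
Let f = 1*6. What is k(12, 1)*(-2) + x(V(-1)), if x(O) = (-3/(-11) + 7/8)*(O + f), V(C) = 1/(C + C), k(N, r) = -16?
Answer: 613/16 ≈ 38.313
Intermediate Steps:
V(C) = 1/(2*C)
f = 6
x(O) = 303/44 + 101*O/88 (x(O) = (-3/(-11) + 7/8)*(O + 6) = (-3*(-1/11) + 7*(⅛))*(6 + O) = (3/11 + 7/8)*(6 + O) = 101*(6 + O)/88 = 303/44 + 101*O/88)
k(12, 1)*(-2) + x(V(-1)) = -16*(-2) + (303/44 + 101*((½)/(-1))/88) = 32 + (303/44 + 101*((½)*(-1))/88) = 32 + (303/44 + (101/88)*(-½)) = 32 + (303/44 - 101/176) = 32 + 101/16 = 613/16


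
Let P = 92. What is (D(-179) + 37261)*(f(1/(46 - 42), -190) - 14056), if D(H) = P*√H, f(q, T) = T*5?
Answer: -559138566 - 1380552*I*√179 ≈ -5.5914e+8 - 1.8471e+7*I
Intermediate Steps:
f(q, T) = 5*T
D(H) = 92*√H
(D(-179) + 37261)*(f(1/(46 - 42), -190) - 14056) = (92*√(-179) + 37261)*(5*(-190) - 14056) = (92*(I*√179) + 37261)*(-950 - 14056) = (92*I*√179 + 37261)*(-15006) = (37261 + 92*I*√179)*(-15006) = -559138566 - 1380552*I*√179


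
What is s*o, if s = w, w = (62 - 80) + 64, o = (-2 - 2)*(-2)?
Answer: 368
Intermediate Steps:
o = 8 (o = -4*(-2) = 8)
w = 46 (w = -18 + 64 = 46)
s = 46
s*o = 46*8 = 368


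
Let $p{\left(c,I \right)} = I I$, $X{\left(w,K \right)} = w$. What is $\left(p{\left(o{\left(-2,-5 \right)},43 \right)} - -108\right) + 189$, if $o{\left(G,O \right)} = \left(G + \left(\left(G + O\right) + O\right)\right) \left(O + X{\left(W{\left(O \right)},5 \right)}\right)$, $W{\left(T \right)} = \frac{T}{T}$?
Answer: $2146$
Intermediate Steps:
$W{\left(T \right)} = 1$
$o{\left(G,O \right)} = \left(1 + O\right) \left(2 G + 2 O\right)$ ($o{\left(G,O \right)} = \left(G + \left(\left(G + O\right) + O\right)\right) \left(O + 1\right) = \left(G + \left(G + 2 O\right)\right) \left(1 + O\right) = \left(2 G + 2 O\right) \left(1 + O\right) = \left(1 + O\right) \left(2 G + 2 O\right)$)
$p{\left(c,I \right)} = I^{2}$
$\left(p{\left(o{\left(-2,-5 \right)},43 \right)} - -108\right) + 189 = \left(43^{2} - -108\right) + 189 = \left(1849 + 108\right) + 189 = 1957 + 189 = 2146$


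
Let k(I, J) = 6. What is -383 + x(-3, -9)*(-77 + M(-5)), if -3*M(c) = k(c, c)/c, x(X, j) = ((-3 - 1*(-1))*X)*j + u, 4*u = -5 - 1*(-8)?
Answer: 73919/20 ≈ 3695.9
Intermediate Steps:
u = 3/4 (u = (-5 - 1*(-8))/4 = (-5 + 8)/4 = (1/4)*3 = 3/4 ≈ 0.75000)
x(X, j) = 3/4 - 2*X*j (x(X, j) = ((-3 - 1*(-1))*X)*j + 3/4 = ((-3 + 1)*X)*j + 3/4 = (-2*X)*j + 3/4 = -2*X*j + 3/4 = 3/4 - 2*X*j)
M(c) = -2/c
-383 + x(-3, -9)*(-77 + M(-5)) = -383 + (3/4 - 2*(-3)*(-9))*(-77 - 2/(-5)) = -383 + (3/4 - 54)*(-77 - 2*(-1/5)) = -383 - 213*(-77 + 2/5)/4 = -383 - 213/4*(-383/5) = -383 + 81579/20 = 73919/20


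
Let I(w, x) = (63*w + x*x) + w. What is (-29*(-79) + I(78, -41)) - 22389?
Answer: -13425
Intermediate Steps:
I(w, x) = x² + 64*w (I(w, x) = (63*w + x²) + w = (x² + 63*w) + w = x² + 64*w)
(-29*(-79) + I(78, -41)) - 22389 = (-29*(-79) + ((-41)² + 64*78)) - 22389 = (2291 + (1681 + 4992)) - 22389 = (2291 + 6673) - 22389 = 8964 - 22389 = -13425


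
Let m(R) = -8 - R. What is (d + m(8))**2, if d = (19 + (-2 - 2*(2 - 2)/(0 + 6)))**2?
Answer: 74529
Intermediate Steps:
d = 289 (d = (19 + (-2 - 0/6))**2 = (19 + (-2 - 2*0))**2 = (19 + (-2 + 0))**2 = (19 - 2)**2 = 17**2 = 289)
(d + m(8))**2 = (289 + (-8 - 1*8))**2 = (289 + (-8 - 8))**2 = (289 - 16)**2 = 273**2 = 74529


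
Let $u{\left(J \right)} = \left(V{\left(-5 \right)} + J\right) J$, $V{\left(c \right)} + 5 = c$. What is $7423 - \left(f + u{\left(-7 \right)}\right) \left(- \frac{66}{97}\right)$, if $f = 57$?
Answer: $\frac{731647}{97} \approx 7542.8$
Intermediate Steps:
$V{\left(c \right)} = -5 + c$
$u{\left(J \right)} = J \left(-10 + J\right)$ ($u{\left(J \right)} = \left(\left(-5 - 5\right) + J\right) J = \left(-10 + J\right) J = J \left(-10 + J\right)$)
$7423 - \left(f + u{\left(-7 \right)}\right) \left(- \frac{66}{97}\right) = 7423 - \left(57 - 7 \left(-10 - 7\right)\right) \left(- \frac{66}{97}\right) = 7423 - \left(57 - -119\right) \left(\left(-66\right) \frac{1}{97}\right) = 7423 - \left(57 + 119\right) \left(- \frac{66}{97}\right) = 7423 - 176 \left(- \frac{66}{97}\right) = 7423 - - \frac{11616}{97} = 7423 + \frac{11616}{97} = \frac{731647}{97}$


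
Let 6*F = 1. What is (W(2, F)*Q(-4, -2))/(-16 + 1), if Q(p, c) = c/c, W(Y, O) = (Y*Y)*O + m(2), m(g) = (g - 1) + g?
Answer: -11/45 ≈ -0.24444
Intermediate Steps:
F = ⅙ (F = (⅙)*1 = ⅙ ≈ 0.16667)
m(g) = -1 + 2*g (m(g) = (-1 + g) + g = -1 + 2*g)
W(Y, O) = 3 + O*Y² (W(Y, O) = (Y*Y)*O + (-1 + 2*2) = Y²*O + (-1 + 4) = O*Y² + 3 = 3 + O*Y²)
Q(p, c) = 1
(W(2, F)*Q(-4, -2))/(-16 + 1) = ((3 + (⅙)*2²)*1)/(-16 + 1) = ((3 + (⅙)*4)*1)/(-15) = ((3 + ⅔)*1)*(-1/15) = ((11/3)*1)*(-1/15) = (11/3)*(-1/15) = -11/45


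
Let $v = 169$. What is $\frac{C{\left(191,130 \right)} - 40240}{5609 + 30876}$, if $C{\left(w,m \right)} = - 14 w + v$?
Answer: $- \frac{8549}{7297} \approx -1.1716$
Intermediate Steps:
$C{\left(w,m \right)} = 169 - 14 w$ ($C{\left(w,m \right)} = - 14 w + 169 = 169 - 14 w$)
$\frac{C{\left(191,130 \right)} - 40240}{5609 + 30876} = \frac{\left(169 - 2674\right) - 40240}{5609 + 30876} = \frac{\left(169 - 2674\right) - 40240}{36485} = \left(-2505 - 40240\right) \frac{1}{36485} = \left(-42745\right) \frac{1}{36485} = - \frac{8549}{7297}$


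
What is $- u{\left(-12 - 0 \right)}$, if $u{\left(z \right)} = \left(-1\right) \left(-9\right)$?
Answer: $-9$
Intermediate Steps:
$u{\left(z \right)} = 9$
$- u{\left(-12 - 0 \right)} = \left(-1\right) 9 = -9$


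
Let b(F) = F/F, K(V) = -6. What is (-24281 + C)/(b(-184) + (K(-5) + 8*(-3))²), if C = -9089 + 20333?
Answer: -13037/901 ≈ -14.469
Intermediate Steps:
C = 11244
b(F) = 1
(-24281 + C)/(b(-184) + (K(-5) + 8*(-3))²) = (-24281 + 11244)/(1 + (-6 + 8*(-3))²) = -13037/(1 + (-6 - 24)²) = -13037/(1 + (-30)²) = -13037/(1 + 900) = -13037/901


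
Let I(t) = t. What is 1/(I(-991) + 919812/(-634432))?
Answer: -158608/157410481 ≈ -0.0010076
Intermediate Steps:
1/(I(-991) + 919812/(-634432)) = 1/(-991 + 919812/(-634432)) = 1/(-991 + 919812*(-1/634432)) = 1/(-991 - 229953/158608) = 1/(-157410481/158608) = -158608/157410481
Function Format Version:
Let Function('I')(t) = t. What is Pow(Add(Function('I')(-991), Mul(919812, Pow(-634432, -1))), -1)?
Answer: Rational(-158608, 157410481) ≈ -0.0010076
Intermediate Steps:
Pow(Add(Function('I')(-991), Mul(919812, Pow(-634432, -1))), -1) = Pow(Add(-991, Mul(919812, Pow(-634432, -1))), -1) = Pow(Add(-991, Mul(919812, Rational(-1, 634432))), -1) = Pow(Add(-991, Rational(-229953, 158608)), -1) = Pow(Rational(-157410481, 158608), -1) = Rational(-158608, 157410481)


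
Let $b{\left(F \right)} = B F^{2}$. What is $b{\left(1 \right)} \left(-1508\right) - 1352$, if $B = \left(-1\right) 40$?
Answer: $58968$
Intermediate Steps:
$B = -40$
$b{\left(F \right)} = - 40 F^{2}$
$b{\left(1 \right)} \left(-1508\right) - 1352 = - 40 \cdot 1^{2} \left(-1508\right) - 1352 = \left(-40\right) 1 \left(-1508\right) - 1352 = \left(-40\right) \left(-1508\right) - 1352 = 60320 - 1352 = 58968$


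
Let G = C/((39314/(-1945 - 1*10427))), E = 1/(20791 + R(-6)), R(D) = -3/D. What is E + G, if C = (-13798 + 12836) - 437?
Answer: 359868220076/817397031 ≈ 440.26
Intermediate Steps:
E = 2/41583 (E = 1/(20791 - 3/(-6)) = 1/(20791 - 3*(-1/6)) = 1/(20791 + 1/2) = 1/(41583/2) = 2/41583 ≈ 4.8097e-5)
C = -1399 (C = -962 - 437 = -1399)
G = 8654214/19657 (G = -1399/(39314/(-1945 - 1*10427)) = -1399/(39314/(-1945 - 10427)) = -1399/(39314/(-12372)) = -1399/(39314*(-1/12372)) = -1399/(-19657/6186) = -1399*(-6186/19657) = 8654214/19657 ≈ 440.26)
E + G = 2/41583 + 8654214/19657 = 359868220076/817397031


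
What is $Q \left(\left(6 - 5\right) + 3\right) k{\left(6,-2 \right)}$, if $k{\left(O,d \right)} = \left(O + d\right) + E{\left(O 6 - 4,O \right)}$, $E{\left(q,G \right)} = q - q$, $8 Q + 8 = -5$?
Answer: $-26$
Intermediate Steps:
$Q = - \frac{13}{8}$ ($Q = -1 + \frac{1}{8} \left(-5\right) = -1 - \frac{5}{8} = - \frac{13}{8} \approx -1.625$)
$E{\left(q,G \right)} = 0$
$k{\left(O,d \right)} = O + d$ ($k{\left(O,d \right)} = \left(O + d\right) + 0 = O + d$)
$Q \left(\left(6 - 5\right) + 3\right) k{\left(6,-2 \right)} = - \frac{13 \left(\left(6 - 5\right) + 3\right)}{8} \left(6 - 2\right) = - \frac{13 \left(1 + 3\right)}{8} \cdot 4 = \left(- \frac{13}{8}\right) 4 \cdot 4 = \left(- \frac{13}{2}\right) 4 = -26$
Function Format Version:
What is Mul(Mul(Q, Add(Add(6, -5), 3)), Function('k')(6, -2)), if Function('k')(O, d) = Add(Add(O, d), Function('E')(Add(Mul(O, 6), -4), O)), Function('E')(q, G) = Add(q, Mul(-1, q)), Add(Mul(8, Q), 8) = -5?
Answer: -26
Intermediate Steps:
Q = Rational(-13, 8) (Q = Add(-1, Mul(Rational(1, 8), -5)) = Add(-1, Rational(-5, 8)) = Rational(-13, 8) ≈ -1.6250)
Function('E')(q, G) = 0
Function('k')(O, d) = Add(O, d) (Function('k')(O, d) = Add(Add(O, d), 0) = Add(O, d))
Mul(Mul(Q, Add(Add(6, -5), 3)), Function('k')(6, -2)) = Mul(Mul(Rational(-13, 8), Add(Add(6, -5), 3)), Add(6, -2)) = Mul(Mul(Rational(-13, 8), Add(1, 3)), 4) = Mul(Mul(Rational(-13, 8), 4), 4) = Mul(Rational(-13, 2), 4) = -26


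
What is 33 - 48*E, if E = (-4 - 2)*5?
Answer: 1473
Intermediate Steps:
E = -30 (E = -6*5 = -30)
33 - 48*E = 33 - 48*(-30) = 33 + 1440 = 1473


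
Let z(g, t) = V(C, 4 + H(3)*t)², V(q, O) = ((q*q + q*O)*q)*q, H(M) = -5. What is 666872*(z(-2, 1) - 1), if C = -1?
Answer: 2000616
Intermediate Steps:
V(q, O) = q²*(q² + O*q) (V(q, O) = ((q² + O*q)*q)*q = (q*(q² + O*q))*q = q²*(q² + O*q))
z(g, t) = (-3 + 5*t)² (z(g, t) = ((-1)³*((4 - 5*t) - 1))² = (-(3 - 5*t))² = (-3 + 5*t)²)
666872*(z(-2, 1) - 1) = 666872*((-3 + 5*1)² - 1) = 666872*((-3 + 5)² - 1) = 666872*(2² - 1) = 666872*(4 - 1) = 666872*3 = 2000616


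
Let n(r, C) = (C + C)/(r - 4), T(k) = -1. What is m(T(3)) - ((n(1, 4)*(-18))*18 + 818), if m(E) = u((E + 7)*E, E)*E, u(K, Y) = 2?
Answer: -1684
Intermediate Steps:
n(r, C) = 2*C/(-4 + r) (n(r, C) = (2*C)/(-4 + r) = 2*C/(-4 + r))
m(E) = 2*E
m(T(3)) - ((n(1, 4)*(-18))*18 + 818) = 2*(-1) - (((2*4/(-4 + 1))*(-18))*18 + 818) = -2 - (((2*4/(-3))*(-18))*18 + 818) = -2 - (((2*4*(-1/3))*(-18))*18 + 818) = -2 - (-8/3*(-18)*18 + 818) = -2 - (48*18 + 818) = -2 - (864 + 818) = -2 - 1*1682 = -2 - 1682 = -1684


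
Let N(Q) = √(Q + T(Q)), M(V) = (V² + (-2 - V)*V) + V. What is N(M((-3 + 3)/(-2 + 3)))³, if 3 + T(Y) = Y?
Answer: -3*I*√3 ≈ -5.1962*I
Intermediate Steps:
T(Y) = -3 + Y
M(V) = V + V² + V*(-2 - V) (M(V) = (V² + V*(-2 - V)) + V = V + V² + V*(-2 - V))
N(Q) = √(-3 + 2*Q) (N(Q) = √(Q + (-3 + Q)) = √(-3 + 2*Q))
N(M((-3 + 3)/(-2 + 3)))³ = (√(-3 + 2*(-(-3 + 3)/(-2 + 3))))³ = (√(-3 + 2*(-0/1)))³ = (√(-3 + 2*(-0)))³ = (√(-3 + 2*(-1*0)))³ = (√(-3 + 2*0))³ = (√(-3 + 0))³ = (√(-3))³ = (I*√3)³ = -3*I*√3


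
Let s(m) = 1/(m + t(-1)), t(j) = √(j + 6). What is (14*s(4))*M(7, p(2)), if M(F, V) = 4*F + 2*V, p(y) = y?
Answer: 1792/11 - 448*√5/11 ≈ 71.840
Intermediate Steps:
t(j) = √(6 + j)
M(F, V) = 2*V + 4*F
s(m) = 1/(m + √5) (s(m) = 1/(m + √(6 - 1)) = 1/(m + √5))
(14*s(4))*M(7, p(2)) = (14/(4 + √5))*(2*2 + 4*7) = (14/(4 + √5))*(4 + 28) = (14/(4 + √5))*32 = 448/(4 + √5)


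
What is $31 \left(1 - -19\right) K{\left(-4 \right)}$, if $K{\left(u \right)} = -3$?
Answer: $-1860$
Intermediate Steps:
$31 \left(1 - -19\right) K{\left(-4 \right)} = 31 \left(1 - -19\right) \left(-3\right) = 31 \left(1 + 19\right) \left(-3\right) = 31 \cdot 20 \left(-3\right) = 620 \left(-3\right) = -1860$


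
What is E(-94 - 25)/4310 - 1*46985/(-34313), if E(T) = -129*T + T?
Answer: 362580483/73944515 ≈ 4.9034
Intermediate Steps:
E(T) = -128*T
E(-94 - 25)/4310 - 1*46985/(-34313) = -128*(-94 - 25)/4310 - 1*46985/(-34313) = -128*(-119)*(1/4310) - 46985*(-1/34313) = 15232*(1/4310) + 46985/34313 = 7616/2155 + 46985/34313 = 362580483/73944515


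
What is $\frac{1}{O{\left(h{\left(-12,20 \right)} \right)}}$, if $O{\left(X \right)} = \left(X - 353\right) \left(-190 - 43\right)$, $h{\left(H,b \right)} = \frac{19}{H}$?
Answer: $\frac{12}{991415} \approx 1.2104 \cdot 10^{-5}$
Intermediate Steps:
$O{\left(X \right)} = 82249 - 233 X$ ($O{\left(X \right)} = \left(-353 + X\right) \left(-233\right) = 82249 - 233 X$)
$\frac{1}{O{\left(h{\left(-12,20 \right)} \right)}} = \frac{1}{82249 - 233 \frac{19}{-12}} = \frac{1}{82249 - 233 \cdot 19 \left(- \frac{1}{12}\right)} = \frac{1}{82249 - - \frac{4427}{12}} = \frac{1}{82249 + \frac{4427}{12}} = \frac{1}{\frac{991415}{12}} = \frac{12}{991415}$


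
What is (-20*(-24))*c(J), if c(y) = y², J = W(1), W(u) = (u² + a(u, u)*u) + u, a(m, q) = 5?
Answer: 23520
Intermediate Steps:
W(u) = u² + 6*u (W(u) = (u² + 5*u) + u = u² + 6*u)
J = 7 (J = 1*(6 + 1) = 1*7 = 7)
(-20*(-24))*c(J) = -20*(-24)*7² = 480*49 = 23520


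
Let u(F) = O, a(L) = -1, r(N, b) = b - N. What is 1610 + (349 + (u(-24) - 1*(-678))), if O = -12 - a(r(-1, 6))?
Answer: 2626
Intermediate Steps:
O = -11 (O = -12 - 1*(-1) = -12 + 1 = -11)
u(F) = -11
1610 + (349 + (u(-24) - 1*(-678))) = 1610 + (349 + (-11 - 1*(-678))) = 1610 + (349 + (-11 + 678)) = 1610 + (349 + 667) = 1610 + 1016 = 2626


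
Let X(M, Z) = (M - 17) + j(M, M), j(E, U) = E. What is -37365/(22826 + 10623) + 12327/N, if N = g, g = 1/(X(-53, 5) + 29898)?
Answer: 12277001342460/33449 ≈ 3.6704e+8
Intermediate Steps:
X(M, Z) = -17 + 2*M (X(M, Z) = (M - 17) + M = (-17 + M) + M = -17 + 2*M)
g = 1/29775 (g = 1/((-17 + 2*(-53)) + 29898) = 1/((-17 - 106) + 29898) = 1/(-123 + 29898) = 1/29775 ≈ 3.3585e-5)
N = 1/29775 ≈ 3.3585e-5
-37365/(22826 + 10623) + 12327/N = -37365/(22826 + 10623) + 12327/(1/29775) = -37365/33449 + 12327*29775 = -37365*1/33449 + 367036425 = -37365/33449 + 367036425 = 12277001342460/33449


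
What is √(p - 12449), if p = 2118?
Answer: I*√10331 ≈ 101.64*I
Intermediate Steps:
√(p - 12449) = √(2118 - 12449) = √(-10331) = I*√10331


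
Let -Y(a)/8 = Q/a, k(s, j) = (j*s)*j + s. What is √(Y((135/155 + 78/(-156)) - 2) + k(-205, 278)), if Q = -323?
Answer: 3*I*√17959439937/101 ≈ 3980.6*I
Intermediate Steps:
k(s, j) = s + s*j² (k(s, j) = s*j² + s = s + s*j²)
Y(a) = 2584/a (Y(a) = -(-2584)/a = 2584/a)
√(Y((135/155 + 78/(-156)) - 2) + k(-205, 278)) = √(2584/((135/155 + 78/(-156)) - 2) - 205*(1 + 278²)) = √(2584/((135*(1/155) + 78*(-1/156)) - 2) - 205*(1 + 77284)) = √(2584/((27/31 - ½) - 2) - 205*77285) = √(2584/(23/62 - 2) - 15843425) = √(2584/(-101/62) - 15843425) = √(2584*(-62/101) - 15843425) = √(-160208/101 - 15843425) = √(-1600346133/101) = 3*I*√17959439937/101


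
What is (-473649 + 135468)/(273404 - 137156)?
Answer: -112727/45416 ≈ -2.4821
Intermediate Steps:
(-473649 + 135468)/(273404 - 137156) = -338181/136248 = -338181*1/136248 = -112727/45416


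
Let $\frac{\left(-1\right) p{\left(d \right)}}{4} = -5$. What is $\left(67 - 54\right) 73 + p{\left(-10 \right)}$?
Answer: $969$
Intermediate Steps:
$p{\left(d \right)} = 20$ ($p{\left(d \right)} = \left(-4\right) \left(-5\right) = 20$)
$\left(67 - 54\right) 73 + p{\left(-10 \right)} = \left(67 - 54\right) 73 + 20 = 13 \cdot 73 + 20 = 949 + 20 = 969$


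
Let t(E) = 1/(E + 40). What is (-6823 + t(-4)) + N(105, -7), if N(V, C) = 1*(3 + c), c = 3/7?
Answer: -1718525/252 ≈ -6819.5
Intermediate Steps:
c = 3/7 (c = 3*(⅐) = 3/7 ≈ 0.42857)
N(V, C) = 24/7 (N(V, C) = 1*(3 + 3/7) = 1*(24/7) = 24/7)
t(E) = 1/(40 + E)
(-6823 + t(-4)) + N(105, -7) = (-6823 + 1/(40 - 4)) + 24/7 = (-6823 + 1/36) + 24/7 = -245627/36 + 24/7 = -1718525/252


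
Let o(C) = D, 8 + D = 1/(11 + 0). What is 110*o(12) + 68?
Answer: -802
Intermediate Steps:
D = -87/11 (D = -8 + 1/(11 + 0) = -8 + 1/11 = -87/11 ≈ -7.9091)
o(C) = -87/11
110*o(12) + 68 = 110*(-87/11) + 68 = -870 + 68 = -802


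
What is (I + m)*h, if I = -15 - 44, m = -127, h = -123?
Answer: 22878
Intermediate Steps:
I = -59
(I + m)*h = (-59 - 127)*(-123) = -186*(-123) = 22878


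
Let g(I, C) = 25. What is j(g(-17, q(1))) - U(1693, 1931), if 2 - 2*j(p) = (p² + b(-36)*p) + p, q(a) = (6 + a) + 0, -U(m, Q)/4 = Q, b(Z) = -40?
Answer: 7900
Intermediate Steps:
U(m, Q) = -4*Q
q(a) = 6 + a
j(p) = 1 - p²/2 + 39*p/2 (j(p) = 1 - ((p² - 40*p) + p)/2 = 1 - (p² - 39*p)/2 = 1 + (-p²/2 + 39*p/2) = 1 - p²/2 + 39*p/2)
j(g(-17, q(1))) - U(1693, 1931) = (1 - ½*25² + (39/2)*25) - (-4)*1931 = (1 - ½*625 + 975/2) - 1*(-7724) = (1 - 625/2 + 975/2) + 7724 = 176 + 7724 = 7900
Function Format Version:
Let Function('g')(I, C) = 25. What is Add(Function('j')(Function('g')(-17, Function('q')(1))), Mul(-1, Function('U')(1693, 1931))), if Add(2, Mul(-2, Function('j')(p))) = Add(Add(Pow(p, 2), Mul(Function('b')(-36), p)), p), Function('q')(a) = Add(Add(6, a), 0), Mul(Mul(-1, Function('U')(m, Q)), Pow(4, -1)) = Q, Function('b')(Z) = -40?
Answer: 7900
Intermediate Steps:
Function('U')(m, Q) = Mul(-4, Q)
Function('q')(a) = Add(6, a)
Function('j')(p) = Add(1, Mul(Rational(-1, 2), Pow(p, 2)), Mul(Rational(39, 2), p)) (Function('j')(p) = Add(1, Mul(Rational(-1, 2), Add(Add(Pow(p, 2), Mul(-40, p)), p))) = Add(1, Mul(Rational(-1, 2), Add(Pow(p, 2), Mul(-39, p)))) = Add(1, Add(Mul(Rational(-1, 2), Pow(p, 2)), Mul(Rational(39, 2), p))) = Add(1, Mul(Rational(-1, 2), Pow(p, 2)), Mul(Rational(39, 2), p)))
Add(Function('j')(Function('g')(-17, Function('q')(1))), Mul(-1, Function('U')(1693, 1931))) = Add(Add(1, Mul(Rational(-1, 2), Pow(25, 2)), Mul(Rational(39, 2), 25)), Mul(-1, Mul(-4, 1931))) = Add(Add(1, Mul(Rational(-1, 2), 625), Rational(975, 2)), Mul(-1, -7724)) = Add(Add(1, Rational(-625, 2), Rational(975, 2)), 7724) = Add(176, 7724) = 7900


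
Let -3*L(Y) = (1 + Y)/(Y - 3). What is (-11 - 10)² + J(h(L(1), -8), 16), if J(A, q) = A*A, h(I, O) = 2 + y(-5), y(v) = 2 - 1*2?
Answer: 445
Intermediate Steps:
y(v) = 0 (y(v) = 2 - 2 = 0)
L(Y) = -(1 + Y)/(3*(-3 + Y)) (L(Y) = -(1 + Y)/(3*(Y - 3)) = -(1 + Y)/(3*(-3 + Y)))
h(I, O) = 2 (h(I, O) = 2 + 0 = 2)
J(A, q) = A²
(-11 - 10)² + J(h(L(1), -8), 16) = (-11 - 10)² + 2² = (-21)² + 4 = 441 + 4 = 445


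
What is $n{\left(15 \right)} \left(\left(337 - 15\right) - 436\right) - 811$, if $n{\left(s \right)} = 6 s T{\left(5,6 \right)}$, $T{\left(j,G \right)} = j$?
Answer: $-52111$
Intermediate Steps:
$n{\left(s \right)} = 30 s$ ($n{\left(s \right)} = 6 s 5 = 30 s$)
$n{\left(15 \right)} \left(\left(337 - 15\right) - 436\right) - 811 = 30 \cdot 15 \left(\left(337 - 15\right) - 436\right) - 811 = 450 \left(322 - 436\right) - 811 = 450 \left(-114\right) - 811 = -51300 - 811 = -52111$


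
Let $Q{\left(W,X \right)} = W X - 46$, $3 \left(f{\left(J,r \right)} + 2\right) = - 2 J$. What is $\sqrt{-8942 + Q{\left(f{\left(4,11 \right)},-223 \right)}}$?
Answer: $\frac{i \sqrt{71526}}{3} \approx 89.148 i$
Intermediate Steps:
$f{\left(J,r \right)} = -2 - \frac{2 J}{3}$ ($f{\left(J,r \right)} = -2 + \frac{\left(-2\right) J}{3} = -2 - \frac{2 J}{3}$)
$Q{\left(W,X \right)} = -46 + W X$
$\sqrt{-8942 + Q{\left(f{\left(4,11 \right)},-223 \right)}} = \sqrt{-8942 - \left(46 - \left(-2 - \frac{8}{3}\right) \left(-223\right)\right)} = \sqrt{-8942 - - \frac{2984}{3}} = \sqrt{-8942 + \left(-46 + \frac{3122}{3}\right)} = \sqrt{-8942 + \frac{2984}{3}} = \sqrt{- \frac{23842}{3}} = \frac{i \sqrt{71526}}{3}$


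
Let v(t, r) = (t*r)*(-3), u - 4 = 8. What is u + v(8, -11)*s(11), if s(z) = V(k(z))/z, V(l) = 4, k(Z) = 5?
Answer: 108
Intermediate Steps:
u = 12 (u = 4 + 8 = 12)
v(t, r) = -3*r*t (v(t, r) = (r*t)*(-3) = -3*r*t)
s(z) = 4/z
u + v(8, -11)*s(11) = 12 + (-3*(-11)*8)*(4/11) = 12 + 264*(4*(1/11)) = 12 + 264*(4/11) = 12 + 96 = 108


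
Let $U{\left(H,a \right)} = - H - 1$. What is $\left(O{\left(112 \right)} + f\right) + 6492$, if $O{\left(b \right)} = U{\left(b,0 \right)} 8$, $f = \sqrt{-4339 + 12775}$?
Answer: $5588 + 2 \sqrt{2109} \approx 5679.8$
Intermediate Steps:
$U{\left(H,a \right)} = -1 - H$
$f = 2 \sqrt{2109}$ ($f = \sqrt{8436} = 2 \sqrt{2109} \approx 91.848$)
$O{\left(b \right)} = -8 - 8 b$ ($O{\left(b \right)} = \left(-1 - b\right) 8 = -8 - 8 b$)
$\left(O{\left(112 \right)} + f\right) + 6492 = \left(\left(-8 - 896\right) + 2 \sqrt{2109}\right) + 6492 = \left(-904 + 2 \sqrt{2109}\right) + 6492 = 5588 + 2 \sqrt{2109}$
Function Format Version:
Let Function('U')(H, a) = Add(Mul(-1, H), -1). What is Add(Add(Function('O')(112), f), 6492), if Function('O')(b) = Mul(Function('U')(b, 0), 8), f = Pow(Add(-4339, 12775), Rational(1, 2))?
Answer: Add(5588, Mul(2, Pow(2109, Rational(1, 2)))) ≈ 5679.8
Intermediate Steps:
Function('U')(H, a) = Add(-1, Mul(-1, H))
f = Mul(2, Pow(2109, Rational(1, 2))) (f = Pow(8436, Rational(1, 2)) = Mul(2, Pow(2109, Rational(1, 2))) ≈ 91.848)
Function('O')(b) = Add(-8, Mul(-8, b)) (Function('O')(b) = Mul(Add(-1, Mul(-1, b)), 8) = Add(-8, Mul(-8, b)))
Add(Add(Function('O')(112), f), 6492) = Add(Add(Add(-8, Mul(-8, 112)), Mul(2, Pow(2109, Rational(1, 2)))), 6492) = Add(Add(Add(-8, -896), Mul(2, Pow(2109, Rational(1, 2)))), 6492) = Add(Add(-904, Mul(2, Pow(2109, Rational(1, 2)))), 6492) = Add(5588, Mul(2, Pow(2109, Rational(1, 2))))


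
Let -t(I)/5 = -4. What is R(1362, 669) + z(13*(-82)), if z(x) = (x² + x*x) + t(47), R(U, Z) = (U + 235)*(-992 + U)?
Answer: 2863622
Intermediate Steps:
t(I) = 20 (t(I) = -5*(-4) = 20)
R(U, Z) = (-992 + U)*(235 + U) (R(U, Z) = (235 + U)*(-992 + U) = (-992 + U)*(235 + U))
z(x) = 20 + 2*x² (z(x) = (x² + x*x) + 20 = (x² + x²) + 20 = 2*x² + 20 = 20 + 2*x²)
R(1362, 669) + z(13*(-82)) = (-233120 + 1362² - 757*1362) + (20 + 2*(13*(-82))²) = (-233120 + 1855044 - 1031034) + (20 + 2*(-1066)²) = 590890 + (20 + 2*1136356) = 590890 + (20 + 2272712) = 590890 + 2272732 = 2863622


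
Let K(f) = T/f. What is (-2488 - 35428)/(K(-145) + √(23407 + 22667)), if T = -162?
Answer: 148441140/161446601 - 398591950*√46074/484339803 ≈ -175.73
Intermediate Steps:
K(f) = -162/f
(-2488 - 35428)/(K(-145) + √(23407 + 22667)) = (-2488 - 35428)/(-162/(-145) + √(23407 + 22667)) = -37916/(-162*(-1/145) + √46074) = -37916/(162/145 + √46074)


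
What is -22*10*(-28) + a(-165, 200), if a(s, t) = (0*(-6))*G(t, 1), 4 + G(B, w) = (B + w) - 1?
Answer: 6160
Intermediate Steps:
G(B, w) = -5 + B + w (G(B, w) = -4 + ((B + w) - 1) = -4 + (-1 + B + w) = -5 + B + w)
a(s, t) = 0 (a(s, t) = (0*(-6))*(-5 + t + 1) = 0*(-4 + t) = 0)
-22*10*(-28) + a(-165, 200) = -22*10*(-28) + 0 = -220*(-28) + 0 = 6160 + 0 = 6160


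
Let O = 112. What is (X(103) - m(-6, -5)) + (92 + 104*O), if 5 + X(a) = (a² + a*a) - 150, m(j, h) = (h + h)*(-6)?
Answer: 32743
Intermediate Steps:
m(j, h) = -12*h (m(j, h) = (2*h)*(-6) = -12*h)
X(a) = -155 + 2*a² (X(a) = -5 + ((a² + a*a) - 150) = -5 + ((a² + a²) - 150) = -5 + (2*a² - 150) = -5 + (-150 + 2*a²) = -155 + 2*a²)
(X(103) - m(-6, -5)) + (92 + 104*O) = ((-155 + 2*103²) - (-12)*(-5)) + (92 + 104*112) = ((-155 + 2*10609) - 1*60) + (92 + 11648) = ((-155 + 21218) - 60) + 11740 = (21063 - 60) + 11740 = 21003 + 11740 = 32743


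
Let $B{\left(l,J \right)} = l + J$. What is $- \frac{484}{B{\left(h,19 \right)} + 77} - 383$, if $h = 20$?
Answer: $- \frac{11228}{29} \approx -387.17$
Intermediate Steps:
$B{\left(l,J \right)} = J + l$
$- \frac{484}{B{\left(h,19 \right)} + 77} - 383 = - \frac{484}{\left(19 + 20\right) + 77} - 383 = - \frac{484}{39 + 77} - 383 = - \frac{484}{116} - 383 = \left(-484\right) \frac{1}{116} - 383 = - \frac{121}{29} - 383 = - \frac{11228}{29}$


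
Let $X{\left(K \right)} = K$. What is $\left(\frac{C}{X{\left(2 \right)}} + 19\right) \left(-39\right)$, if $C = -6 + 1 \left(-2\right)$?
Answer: $-585$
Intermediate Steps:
$C = -8$ ($C = -6 - 2 = -8$)
$\left(\frac{C}{X{\left(2 \right)}} + 19\right) \left(-39\right) = \left(- \frac{8}{2} + 19\right) \left(-39\right) = \left(\left(-8\right) \frac{1}{2} + 19\right) \left(-39\right) = \left(-4 + 19\right) \left(-39\right) = 15 \left(-39\right) = -585$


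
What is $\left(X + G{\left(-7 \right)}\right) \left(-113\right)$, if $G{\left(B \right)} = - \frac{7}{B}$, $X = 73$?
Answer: $-8362$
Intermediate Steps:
$\left(X + G{\left(-7 \right)}\right) \left(-113\right) = \left(73 - \frac{7}{-7}\right) \left(-113\right) = \left(73 - -1\right) \left(-113\right) = \left(73 + 1\right) \left(-113\right) = 74 \left(-113\right) = -8362$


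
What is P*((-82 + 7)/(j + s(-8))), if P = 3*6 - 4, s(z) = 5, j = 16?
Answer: -50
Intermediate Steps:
P = 14 (P = 18 - 4 = 14)
P*((-82 + 7)/(j + s(-8))) = 14*((-82 + 7)/(16 + 5)) = 14*(-75/21) = 14*(-75*1/21) = 14*(-25/7) = -50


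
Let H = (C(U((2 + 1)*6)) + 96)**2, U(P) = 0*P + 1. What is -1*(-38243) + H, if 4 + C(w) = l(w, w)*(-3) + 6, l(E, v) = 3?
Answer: 46164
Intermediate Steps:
U(P) = 1 (U(P) = 0 + 1 = 1)
C(w) = -7 (C(w) = -4 + (3*(-3) + 6) = -4 + (-9 + 6) = -4 - 3 = -7)
H = 7921 (H = (-7 + 96)**2 = 89**2 = 7921)
-1*(-38243) + H = -1*(-38243) + 7921 = 38243 + 7921 = 46164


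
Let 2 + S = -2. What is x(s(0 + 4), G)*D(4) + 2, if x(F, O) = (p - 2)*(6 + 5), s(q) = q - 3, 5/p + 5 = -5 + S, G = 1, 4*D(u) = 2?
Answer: -307/28 ≈ -10.964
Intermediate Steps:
S = -4 (S = -2 - 2 = -4)
D(u) = 1/2 (D(u) = (1/4)*2 = 1/2)
p = -5/14 (p = 5/(-5 + (-5 - 4)) = 5/(-5 - 9) = 5/(-14) = 5*(-1/14) = -5/14 ≈ -0.35714)
s(q) = -3 + q
x(F, O) = -363/14 (x(F, O) = (-5/14 - 2)*(6 + 5) = -33/14*11 = -363/14)
x(s(0 + 4), G)*D(4) + 2 = -363/14*1/2 + 2 = -363/28 + 2 = -307/28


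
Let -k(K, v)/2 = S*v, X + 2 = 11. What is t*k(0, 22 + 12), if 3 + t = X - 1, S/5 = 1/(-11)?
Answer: 1700/11 ≈ 154.55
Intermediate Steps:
X = 9 (X = -2 + 11 = 9)
S = -5/11 (S = 5/(-11) = 5*(-1/11) = -5/11 ≈ -0.45455)
t = 5 (t = -3 + (9 - 1) = -3 + 8 = 5)
k(K, v) = 10*v/11 (k(K, v) = -(-10)*v/11 = 10*v/11)
t*k(0, 22 + 12) = 5*(10*(22 + 12)/11) = 5*((10/11)*34) = 5*(340/11) = 1700/11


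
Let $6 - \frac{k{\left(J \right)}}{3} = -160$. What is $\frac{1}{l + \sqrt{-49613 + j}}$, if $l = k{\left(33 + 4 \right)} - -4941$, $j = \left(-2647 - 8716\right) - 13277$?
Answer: $\frac{1813}{9885658} - \frac{i \sqrt{74253}}{29656974} \approx 0.0001834 - 9.1882 \cdot 10^{-6} i$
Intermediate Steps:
$k{\left(J \right)} = 498$ ($k{\left(J \right)} = 18 - -480 = 18 + 480 = 498$)
$j = -24640$ ($j = -11363 - 13277 = -24640$)
$l = 5439$ ($l = 498 - -4941 = 498 + 4941 = 5439$)
$\frac{1}{l + \sqrt{-49613 + j}} = \frac{1}{5439 + \sqrt{-49613 - 24640}} = \frac{1}{5439 + \sqrt{-74253}} = \frac{1}{5439 + i \sqrt{74253}}$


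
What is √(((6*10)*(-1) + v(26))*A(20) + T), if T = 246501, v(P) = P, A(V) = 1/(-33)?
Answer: √268440711/33 ≈ 496.49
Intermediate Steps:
A(V) = -1/33
√(((6*10)*(-1) + v(26))*A(20) + T) = √(((6*10)*(-1) + 26)*(-1/33) + 246501) = √((60*(-1) + 26)*(-1/33) + 246501) = √((-60 + 26)*(-1/33) + 246501) = √(-34*(-1/33) + 246501) = √(34/33 + 246501) = √(8134567/33) = √268440711/33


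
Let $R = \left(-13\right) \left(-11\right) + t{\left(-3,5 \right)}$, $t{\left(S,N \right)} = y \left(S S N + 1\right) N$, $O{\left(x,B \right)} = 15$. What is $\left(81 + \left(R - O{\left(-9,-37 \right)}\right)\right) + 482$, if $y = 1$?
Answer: $921$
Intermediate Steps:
$t{\left(S,N \right)} = N \left(1 + N S^{2}\right)$ ($t{\left(S,N \right)} = 1 \left(S S N + 1\right) N = 1 \left(S^{2} N + 1\right) N = 1 \left(N S^{2} + 1\right) N = 1 \left(1 + N S^{2}\right) N = \left(1 + N S^{2}\right) N = N \left(1 + N S^{2}\right)$)
$R = 373$ ($R = \left(-13\right) \left(-11\right) + 5 \left(1 + 5 \left(-3\right)^{2}\right) = 143 + 5 \left(1 + 5 \cdot 9\right) = 143 + 5 \left(1 + 45\right) = 143 + 5 \cdot 46 = 143 + 230 = 373$)
$\left(81 + \left(R - O{\left(-9,-37 \right)}\right)\right) + 482 = \left(81 + \left(373 - 15\right)\right) + 482 = \left(81 + 358\right) + 482 = 439 + 482 = 921$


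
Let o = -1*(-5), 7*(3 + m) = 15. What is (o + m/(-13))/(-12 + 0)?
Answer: -461/1092 ≈ -0.42216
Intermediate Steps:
m = -6/7 (m = -3 + (1/7)*15 = -3 + 15/7 = -6/7 ≈ -0.85714)
o = 5
(o + m/(-13))/(-12 + 0) = (5 - 6/7/(-13))/(-12 + 0) = (5 - 6/7*(-1/13))/(-12) = -(5 + 6/91)/12 = -1/12*461/91 = -461/1092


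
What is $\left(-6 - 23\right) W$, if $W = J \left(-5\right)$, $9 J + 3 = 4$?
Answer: $\frac{145}{9} \approx 16.111$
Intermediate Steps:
$J = \frac{1}{9}$ ($J = - \frac{1}{3} + \frac{1}{9} \cdot 4 = - \frac{1}{3} + \frac{4}{9} = \frac{1}{9} \approx 0.11111$)
$W = - \frac{5}{9}$ ($W = \frac{1}{9} \left(-5\right) = - \frac{5}{9} \approx -0.55556$)
$\left(-6 - 23\right) W = \left(-6 - 23\right) \left(- \frac{5}{9}\right) = \left(-29\right) \left(- \frac{5}{9}\right) = \frac{145}{9}$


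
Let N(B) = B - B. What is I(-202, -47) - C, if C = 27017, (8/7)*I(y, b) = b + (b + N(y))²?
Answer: -100501/4 ≈ -25125.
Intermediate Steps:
N(B) = 0
I(y, b) = 7*b/8 + 7*b²/8 (I(y, b) = 7*(b + (b + 0)²)/8 = 7*(b + b²)/8 = 7*b/8 + 7*b²/8)
I(-202, -47) - C = (7/8)*(-47)*(1 - 47) - 1*27017 = (7/8)*(-47)*(-46) - 27017 = 7567/4 - 27017 = -100501/4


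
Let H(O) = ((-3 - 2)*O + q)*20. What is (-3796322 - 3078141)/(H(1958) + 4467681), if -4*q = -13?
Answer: -6874463/4271946 ≈ -1.6092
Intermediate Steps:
q = 13/4 (q = -1/4*(-13) = 13/4 ≈ 3.2500)
H(O) = 65 - 100*O (H(O) = ((-3 - 2)*O + 13/4)*20 = (-5*O + 13/4)*20 = (13/4 - 5*O)*20 = 65 - 100*O)
(-3796322 - 3078141)/(H(1958) + 4467681) = (-3796322 - 3078141)/((65 - 100*1958) + 4467681) = -6874463/((65 - 195800) + 4467681) = -6874463/(-195735 + 4467681) = -6874463/4271946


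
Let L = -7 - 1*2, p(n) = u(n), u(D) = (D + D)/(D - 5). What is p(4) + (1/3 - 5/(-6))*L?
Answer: -37/2 ≈ -18.500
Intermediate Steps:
u(D) = 2*D/(-5 + D) (u(D) = (2*D)/(-5 + D) = 2*D/(-5 + D))
p(n) = 2*n/(-5 + n)
L = -9 (L = -7 - 2 = -9)
p(4) + (1/3 - 5/(-6))*L = 2*4/(-5 + 4) + (1/3 - 5/(-6))*(-9) = 2*4/(-1) + (1*(1/3) - 5*(-1/6))*(-9) = 2*4*(-1) + (1/3 + 5/6)*(-9) = -8 + (7/6)*(-9) = -8 - 21/2 = -37/2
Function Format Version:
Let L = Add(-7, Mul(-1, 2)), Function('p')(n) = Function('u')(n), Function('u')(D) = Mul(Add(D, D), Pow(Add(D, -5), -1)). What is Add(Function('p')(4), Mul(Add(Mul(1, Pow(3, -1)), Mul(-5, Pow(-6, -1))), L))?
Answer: Rational(-37, 2) ≈ -18.500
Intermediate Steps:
Function('u')(D) = Mul(2, D, Pow(Add(-5, D), -1)) (Function('u')(D) = Mul(Mul(2, D), Pow(Add(-5, D), -1)) = Mul(2, D, Pow(Add(-5, D), -1)))
Function('p')(n) = Mul(2, n, Pow(Add(-5, n), -1))
L = -9 (L = Add(-7, -2) = -9)
Add(Function('p')(4), Mul(Add(Mul(1, Pow(3, -1)), Mul(-5, Pow(-6, -1))), L)) = Add(Mul(2, 4, Pow(Add(-5, 4), -1)), Mul(Add(Mul(1, Pow(3, -1)), Mul(-5, Pow(-6, -1))), -9)) = Add(Mul(2, 4, Pow(-1, -1)), Mul(Add(Mul(1, Rational(1, 3)), Mul(-5, Rational(-1, 6))), -9)) = Add(Mul(2, 4, -1), Mul(Add(Rational(1, 3), Rational(5, 6)), -9)) = Add(-8, Mul(Rational(7, 6), -9)) = Add(-8, Rational(-21, 2)) = Rational(-37, 2)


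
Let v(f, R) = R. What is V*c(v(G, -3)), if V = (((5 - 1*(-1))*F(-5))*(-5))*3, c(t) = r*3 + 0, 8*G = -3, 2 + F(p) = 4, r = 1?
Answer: -540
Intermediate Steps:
F(p) = 2 (F(p) = -2 + 4 = 2)
G = -3/8 (G = (⅛)*(-3) = -3/8 ≈ -0.37500)
c(t) = 3 (c(t) = 1*3 + 0 = 3 + 0 = 3)
V = -180 (V = (((5 - 1*(-1))*2)*(-5))*3 = (((5 + 1)*2)*(-5))*3 = ((6*2)*(-5))*3 = (12*(-5))*3 = -60*3 = -180)
V*c(v(G, -3)) = -180*3 = -540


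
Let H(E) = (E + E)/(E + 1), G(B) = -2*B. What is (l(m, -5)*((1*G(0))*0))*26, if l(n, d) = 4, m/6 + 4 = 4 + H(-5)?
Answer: 0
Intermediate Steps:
H(E) = 2*E/(1 + E) (H(E) = (2*E)/(1 + E) = 2*E/(1 + E))
m = 15 (m = -24 + 6*(4 + 2*(-5)/(1 - 5)) = -24 + 6*(4 + 2*(-5)/(-4)) = -24 + 6*(4 + 2*(-5)*(-¼)) = -24 + 6*(4 + 5/2) = -24 + 6*(13/2) = -24 + 39 = 15)
(l(m, -5)*((1*G(0))*0))*26 = (4*((1*(-2*0))*0))*26 = (4*((1*0)*0))*26 = (4*(0*0))*26 = (4*0)*26 = 0*26 = 0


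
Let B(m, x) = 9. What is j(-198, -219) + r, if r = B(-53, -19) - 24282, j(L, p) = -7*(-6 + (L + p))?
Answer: -21312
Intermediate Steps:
j(L, p) = 42 - 7*L - 7*p (j(L, p) = -7*(-6 + L + p) = 42 - 7*L - 7*p)
r = -24273 (r = 9 - 24282 = -24273)
j(-198, -219) + r = (42 - 7*(-198) - 7*(-219)) - 24273 = (42 + 1386 + 1533) - 24273 = 2961 - 24273 = -21312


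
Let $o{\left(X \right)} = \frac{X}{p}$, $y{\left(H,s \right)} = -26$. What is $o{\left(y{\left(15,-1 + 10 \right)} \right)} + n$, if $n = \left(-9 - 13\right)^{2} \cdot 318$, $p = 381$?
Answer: $\frac{58640446}{381} \approx 1.5391 \cdot 10^{5}$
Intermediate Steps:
$n = 153912$ ($n = \left(-22\right)^{2} \cdot 318 = 484 \cdot 318 = 153912$)
$o{\left(X \right)} = \frac{X}{381}$
$o{\left(y{\left(15,-1 + 10 \right)} \right)} + n = \frac{1}{381} \left(-26\right) + 153912 = - \frac{26}{381} + 153912 = \frac{58640446}{381}$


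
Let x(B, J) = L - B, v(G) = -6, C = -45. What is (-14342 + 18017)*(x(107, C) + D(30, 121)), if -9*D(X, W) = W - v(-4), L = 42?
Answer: -872200/3 ≈ -2.9073e+5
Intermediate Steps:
D(X, W) = -⅔ - W/9 (D(X, W) = -(W - 1*(-6))/9 = -(W + 6)/9 = -(6 + W)/9 = -⅔ - W/9)
x(B, J) = 42 - B
(-14342 + 18017)*(x(107, C) + D(30, 121)) = (-14342 + 18017)*((42 - 1*107) + (-⅔ - ⅑*121)) = 3675*((42 - 107) + (-⅔ - 121/9)) = 3675*(-65 - 127/9) = 3675*(-712/9) = -872200/3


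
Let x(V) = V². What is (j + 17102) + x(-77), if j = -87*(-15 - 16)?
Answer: 25728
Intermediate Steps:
j = 2697 (j = -87*(-31) = 2697)
(j + 17102) + x(-77) = (2697 + 17102) + (-77)² = 19799 + 5929 = 25728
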